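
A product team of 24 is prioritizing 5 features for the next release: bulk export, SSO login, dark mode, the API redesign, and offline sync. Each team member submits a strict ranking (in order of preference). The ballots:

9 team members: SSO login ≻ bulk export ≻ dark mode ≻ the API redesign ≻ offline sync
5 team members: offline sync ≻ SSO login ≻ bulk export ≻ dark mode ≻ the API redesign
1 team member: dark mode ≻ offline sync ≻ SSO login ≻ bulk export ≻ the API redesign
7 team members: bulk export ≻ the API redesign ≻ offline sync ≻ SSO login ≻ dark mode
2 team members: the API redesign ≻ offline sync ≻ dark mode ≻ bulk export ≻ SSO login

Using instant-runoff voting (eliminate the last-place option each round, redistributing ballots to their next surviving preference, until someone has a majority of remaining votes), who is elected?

offline sync

Round 1: bulk export 7, SSO login 9, dark mode 1, the API redesign 2, offline sync 5. Eliminate dark mode.
Round 2: bulk export 7, SSO login 9, the API redesign 2, offline sync 6. Eliminate the API redesign.
Round 3: bulk export 7, SSO login 9, offline sync 8. Eliminate bulk export.
Round 4: SSO login 9, offline sync 15. Offline sync has a majority.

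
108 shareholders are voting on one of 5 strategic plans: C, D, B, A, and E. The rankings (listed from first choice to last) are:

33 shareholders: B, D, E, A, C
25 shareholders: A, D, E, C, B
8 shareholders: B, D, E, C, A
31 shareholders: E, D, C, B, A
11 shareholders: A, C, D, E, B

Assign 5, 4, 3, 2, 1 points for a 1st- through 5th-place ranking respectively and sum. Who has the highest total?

D

C: 33·1 + 25·2 + 8·2 + 31·3 + 11·4 = 236
D: 33·4 + 25·4 + 8·4 + 31·4 + 11·3 = 421
B: 33·5 + 25·1 + 8·5 + 31·2 + 11·1 = 303
A: 33·2 + 25·5 + 8·1 + 31·1 + 11·5 = 285
E: 33·3 + 25·3 + 8·3 + 31·5 + 11·2 = 375
D has the highest Borda score (421).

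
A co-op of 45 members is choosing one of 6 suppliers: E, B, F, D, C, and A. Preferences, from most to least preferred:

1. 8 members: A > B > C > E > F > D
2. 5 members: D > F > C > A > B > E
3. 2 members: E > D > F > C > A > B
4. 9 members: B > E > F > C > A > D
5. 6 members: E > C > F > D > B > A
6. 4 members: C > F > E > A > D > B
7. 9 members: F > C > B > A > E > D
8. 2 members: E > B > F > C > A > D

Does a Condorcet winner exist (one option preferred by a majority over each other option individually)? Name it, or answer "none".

Checking pairwise contests:
B beats E 31–14.
F beats B 26–19.
E beats F 27–18.
E beats D 40–5.
F beats C 27–18.
E beats A 23–22.
Every option loses at least one head-to-head, so there is no Condorcet winner.

none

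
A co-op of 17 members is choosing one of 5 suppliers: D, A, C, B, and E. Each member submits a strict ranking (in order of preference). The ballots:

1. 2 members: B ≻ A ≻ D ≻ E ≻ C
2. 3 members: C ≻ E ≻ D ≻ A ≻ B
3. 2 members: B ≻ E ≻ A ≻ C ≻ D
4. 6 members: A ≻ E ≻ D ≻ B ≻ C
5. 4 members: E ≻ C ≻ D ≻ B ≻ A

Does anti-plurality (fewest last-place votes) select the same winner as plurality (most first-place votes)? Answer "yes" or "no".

no

Anti-plurality — last-place votes: D 2, A 4, C 8, B 3, E 0. Winner: E.
Plurality — first-place votes: D 0, A 6, C 3, B 4, E 4. Winner: A.
The two methods disagree.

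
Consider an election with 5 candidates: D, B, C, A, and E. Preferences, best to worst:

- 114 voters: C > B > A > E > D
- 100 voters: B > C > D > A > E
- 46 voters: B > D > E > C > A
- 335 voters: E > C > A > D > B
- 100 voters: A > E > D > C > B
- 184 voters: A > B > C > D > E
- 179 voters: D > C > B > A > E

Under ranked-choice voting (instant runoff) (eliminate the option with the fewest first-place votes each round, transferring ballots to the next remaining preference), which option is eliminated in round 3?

A

Round 1: D 179, B 146, C 114, A 284, E 335. Eliminate C.
Round 2: D 179, B 260, A 284, E 335. Eliminate D.
Round 3: B 439, A 284, E 335. Eliminate A.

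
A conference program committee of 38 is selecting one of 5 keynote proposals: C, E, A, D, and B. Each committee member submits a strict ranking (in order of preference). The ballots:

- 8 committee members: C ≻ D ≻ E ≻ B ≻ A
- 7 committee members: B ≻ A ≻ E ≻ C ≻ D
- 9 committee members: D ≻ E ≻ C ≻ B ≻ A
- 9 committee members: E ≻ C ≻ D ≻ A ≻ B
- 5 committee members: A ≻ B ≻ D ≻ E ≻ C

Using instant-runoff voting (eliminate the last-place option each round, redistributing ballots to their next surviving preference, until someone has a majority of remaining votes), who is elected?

Round 1: C 8, E 9, A 5, D 9, B 7. Eliminate A.
Round 2: C 8, E 9, D 9, B 12. Eliminate C.
Round 3: E 9, D 17, B 12. Eliminate E.
Round 4: D 26, B 12. D has a majority.

D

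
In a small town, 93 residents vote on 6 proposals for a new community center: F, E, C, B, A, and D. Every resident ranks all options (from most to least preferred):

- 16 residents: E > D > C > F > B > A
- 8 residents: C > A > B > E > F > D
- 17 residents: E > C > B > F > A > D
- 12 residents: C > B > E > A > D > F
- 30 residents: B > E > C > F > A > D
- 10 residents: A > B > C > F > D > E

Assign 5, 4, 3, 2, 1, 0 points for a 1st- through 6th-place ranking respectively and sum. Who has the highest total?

F: 16·2 + 8·1 + 17·2 + 12·0 + 30·2 + 10·2 = 154
E: 16·5 + 8·2 + 17·5 + 12·3 + 30·4 + 10·0 = 337
C: 16·3 + 8·5 + 17·4 + 12·5 + 30·3 + 10·3 = 336
B: 16·1 + 8·3 + 17·3 + 12·4 + 30·5 + 10·4 = 329
A: 16·0 + 8·4 + 17·1 + 12·2 + 30·1 + 10·5 = 153
D: 16·4 + 8·0 + 17·0 + 12·1 + 30·0 + 10·1 = 86
E has the highest Borda score (337).

E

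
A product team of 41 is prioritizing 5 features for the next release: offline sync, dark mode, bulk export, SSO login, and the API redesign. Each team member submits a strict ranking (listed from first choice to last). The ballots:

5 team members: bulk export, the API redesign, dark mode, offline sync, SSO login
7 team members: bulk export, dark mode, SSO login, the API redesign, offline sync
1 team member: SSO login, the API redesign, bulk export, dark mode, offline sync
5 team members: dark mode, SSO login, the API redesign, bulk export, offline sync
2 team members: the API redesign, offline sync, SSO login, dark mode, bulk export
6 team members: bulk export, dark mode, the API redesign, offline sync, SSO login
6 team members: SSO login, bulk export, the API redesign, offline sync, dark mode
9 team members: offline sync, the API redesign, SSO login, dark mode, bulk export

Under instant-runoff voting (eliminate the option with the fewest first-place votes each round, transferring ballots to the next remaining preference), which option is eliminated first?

Round 1: offline sync 9, dark mode 5, bulk export 18, SSO login 7, the API redesign 2. Eliminate the API redesign.

the API redesign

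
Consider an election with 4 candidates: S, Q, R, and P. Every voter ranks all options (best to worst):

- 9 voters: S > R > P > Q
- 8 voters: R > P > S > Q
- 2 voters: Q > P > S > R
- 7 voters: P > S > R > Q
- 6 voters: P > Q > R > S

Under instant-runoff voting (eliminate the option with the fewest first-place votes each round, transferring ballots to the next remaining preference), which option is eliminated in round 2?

Round 1: S 9, Q 2, R 8, P 13. Eliminate Q.
Round 2: S 9, R 8, P 15. Eliminate R.

R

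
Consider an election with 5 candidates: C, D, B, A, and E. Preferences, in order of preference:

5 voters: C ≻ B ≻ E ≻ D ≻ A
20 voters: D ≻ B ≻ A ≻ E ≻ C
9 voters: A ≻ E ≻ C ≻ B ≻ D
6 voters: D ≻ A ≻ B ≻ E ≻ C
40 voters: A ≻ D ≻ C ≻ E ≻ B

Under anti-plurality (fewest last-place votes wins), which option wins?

E

Last-place votes: C 26, D 9, B 40, A 5, E 0.
E is ranked last by the fewest voters, so E wins.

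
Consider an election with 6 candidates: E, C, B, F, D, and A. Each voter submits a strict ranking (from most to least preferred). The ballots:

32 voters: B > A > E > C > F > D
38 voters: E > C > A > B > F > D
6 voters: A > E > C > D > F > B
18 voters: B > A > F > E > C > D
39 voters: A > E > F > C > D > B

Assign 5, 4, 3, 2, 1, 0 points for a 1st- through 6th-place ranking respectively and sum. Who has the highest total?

E: 32·3 + 38·5 + 6·4 + 18·2 + 39·4 = 502
C: 32·2 + 38·4 + 6·3 + 18·1 + 39·2 = 330
B: 32·5 + 38·2 + 6·0 + 18·5 + 39·0 = 326
F: 32·1 + 38·1 + 6·1 + 18·3 + 39·3 = 247
D: 32·0 + 38·0 + 6·2 + 18·0 + 39·1 = 51
A: 32·4 + 38·3 + 6·5 + 18·4 + 39·5 = 539
A has the highest Borda score (539).

A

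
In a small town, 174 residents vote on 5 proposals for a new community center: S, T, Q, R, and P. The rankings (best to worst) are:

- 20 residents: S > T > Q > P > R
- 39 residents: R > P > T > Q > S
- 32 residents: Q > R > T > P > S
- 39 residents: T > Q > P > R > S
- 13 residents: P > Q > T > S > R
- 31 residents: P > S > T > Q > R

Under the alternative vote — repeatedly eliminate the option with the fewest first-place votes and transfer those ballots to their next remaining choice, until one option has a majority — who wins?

Round 1: S 20, T 39, Q 32, R 39, P 44. Eliminate S.
Round 2: T 59, Q 32, R 39, P 44. Eliminate Q.
Round 3: T 59, R 71, P 44. Eliminate P.
Round 4: T 103, R 71. T has a majority.

T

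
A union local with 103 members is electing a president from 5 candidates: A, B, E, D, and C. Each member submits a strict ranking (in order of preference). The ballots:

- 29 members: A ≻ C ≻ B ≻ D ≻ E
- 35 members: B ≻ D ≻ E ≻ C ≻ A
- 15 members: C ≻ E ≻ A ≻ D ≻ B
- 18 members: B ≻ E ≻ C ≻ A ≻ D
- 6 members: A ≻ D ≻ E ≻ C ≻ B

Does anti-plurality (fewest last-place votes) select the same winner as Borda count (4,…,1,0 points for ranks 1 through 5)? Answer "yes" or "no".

Anti-plurality — last-place votes: A 35, B 21, E 29, D 18, C 0. Winner: C.
Borda — scores: A 188, B 270, E 181, D 167, C 224. Winner: B.
The two methods disagree.

no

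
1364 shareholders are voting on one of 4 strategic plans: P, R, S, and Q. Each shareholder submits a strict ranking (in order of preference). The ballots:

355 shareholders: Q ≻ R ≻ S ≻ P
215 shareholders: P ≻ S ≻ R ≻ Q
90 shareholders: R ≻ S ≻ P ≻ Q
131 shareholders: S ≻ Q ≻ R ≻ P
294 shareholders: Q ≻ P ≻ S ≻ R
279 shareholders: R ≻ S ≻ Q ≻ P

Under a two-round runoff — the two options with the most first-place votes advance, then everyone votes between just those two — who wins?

Q

Round 1 first-place votes: P 215, R 369, S 131, Q 649.
Q and R advance.
Runoff: Q is preferred to R by 780 voters; R by 584.
Q wins the runoff.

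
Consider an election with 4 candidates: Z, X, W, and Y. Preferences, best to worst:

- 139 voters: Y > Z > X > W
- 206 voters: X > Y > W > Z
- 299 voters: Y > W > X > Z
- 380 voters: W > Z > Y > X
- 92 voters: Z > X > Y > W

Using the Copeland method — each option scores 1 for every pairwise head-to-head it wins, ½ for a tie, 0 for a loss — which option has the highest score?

Y

Z: beats X; loses to W and Y → score 1.
X: loses to Z, W, and Y → score 0.
W: beats Z and X; loses to Y → score 2.
Y: beats Z, X, and W → score 3.
Y has the best pairwise record.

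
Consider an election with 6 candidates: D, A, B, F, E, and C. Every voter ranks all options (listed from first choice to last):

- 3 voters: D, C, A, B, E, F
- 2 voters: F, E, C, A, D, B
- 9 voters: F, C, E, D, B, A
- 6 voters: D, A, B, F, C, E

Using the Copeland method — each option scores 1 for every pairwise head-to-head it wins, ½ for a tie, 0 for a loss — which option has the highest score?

F

D: beats A and B; loses to F, E, and C → score 2.
A: beats B; loses to D, F, E, and C → score 1.
B: loses to D, A, F, E, and C → score 0.
F: beats D, A, B, E, and C → score 5.
E: beats D, A, and B; loses to F and C → score 3.
C: beats D, A, B, and E; loses to F → score 4.
F has the best pairwise record.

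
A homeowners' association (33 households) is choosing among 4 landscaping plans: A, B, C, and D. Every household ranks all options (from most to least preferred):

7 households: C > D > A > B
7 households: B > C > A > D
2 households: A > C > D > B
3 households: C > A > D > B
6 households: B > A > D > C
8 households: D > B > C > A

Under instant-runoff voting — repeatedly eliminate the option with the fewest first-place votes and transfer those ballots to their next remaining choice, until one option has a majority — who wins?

B

Round 1: A 2, B 13, C 10, D 8. Eliminate A.
Round 2: B 13, C 12, D 8. Eliminate D.
Round 3: B 21, C 12. B has a majority.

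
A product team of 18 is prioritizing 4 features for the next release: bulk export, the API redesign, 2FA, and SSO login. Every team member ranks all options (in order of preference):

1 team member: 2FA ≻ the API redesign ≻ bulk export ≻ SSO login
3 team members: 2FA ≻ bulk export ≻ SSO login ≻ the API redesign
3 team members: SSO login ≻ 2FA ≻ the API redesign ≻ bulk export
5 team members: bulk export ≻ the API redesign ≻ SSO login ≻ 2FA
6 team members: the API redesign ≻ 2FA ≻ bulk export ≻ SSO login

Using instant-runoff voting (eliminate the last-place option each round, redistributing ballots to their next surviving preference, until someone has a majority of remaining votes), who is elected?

Round 1: bulk export 5, the API redesign 6, 2FA 4, SSO login 3. Eliminate SSO login.
Round 2: bulk export 5, the API redesign 6, 2FA 7. Eliminate bulk export.
Round 3: the API redesign 11, 2FA 7. The API redesign has a majority.

the API redesign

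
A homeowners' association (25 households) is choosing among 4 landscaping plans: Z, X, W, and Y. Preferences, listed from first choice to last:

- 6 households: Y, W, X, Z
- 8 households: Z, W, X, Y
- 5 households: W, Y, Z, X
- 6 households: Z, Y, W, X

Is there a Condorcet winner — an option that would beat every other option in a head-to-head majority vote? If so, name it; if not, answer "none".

Z vs X: 19–6 for Z.
Z vs W: 14–11 for Z.
Z vs Y: 14–11 for Z.
Z beats every other option head-to-head.

Z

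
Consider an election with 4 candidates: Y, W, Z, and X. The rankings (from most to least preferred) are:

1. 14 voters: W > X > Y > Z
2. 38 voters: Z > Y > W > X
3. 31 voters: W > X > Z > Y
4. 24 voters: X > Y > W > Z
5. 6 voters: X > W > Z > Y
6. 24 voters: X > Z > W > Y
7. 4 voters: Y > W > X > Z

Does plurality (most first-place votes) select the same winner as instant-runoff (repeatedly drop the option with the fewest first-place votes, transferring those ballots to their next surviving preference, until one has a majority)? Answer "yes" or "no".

Plurality — first-place votes: Y 4, W 45, Z 38, X 54. Winner: X.
Instant-runoff — R1 Y 4, W 45, Z 38, X 54 (Y out); R2 W 49, Z 38, X 54 (Z out); R3 W 87, X 54 (W winner). Winner: W.
The two methods disagree.

no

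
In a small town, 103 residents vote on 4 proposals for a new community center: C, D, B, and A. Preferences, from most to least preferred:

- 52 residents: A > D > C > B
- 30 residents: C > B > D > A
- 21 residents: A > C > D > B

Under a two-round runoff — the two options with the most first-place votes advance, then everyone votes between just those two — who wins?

A

Round 1 first-place votes: C 30, D 0, B 0, A 73.
A and C advance.
Runoff: A is preferred to C by 73 voters; C by 30.
A wins the runoff.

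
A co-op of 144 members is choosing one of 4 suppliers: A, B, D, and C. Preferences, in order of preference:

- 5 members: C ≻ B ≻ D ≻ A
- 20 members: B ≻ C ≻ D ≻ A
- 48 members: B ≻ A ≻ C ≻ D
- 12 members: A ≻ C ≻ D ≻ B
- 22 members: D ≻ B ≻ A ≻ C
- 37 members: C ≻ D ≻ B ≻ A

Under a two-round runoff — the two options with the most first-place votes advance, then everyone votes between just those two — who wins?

Round 1 first-place votes: A 12, B 68, D 22, C 42.
B and C advance.
Runoff: B is preferred to C by 90 voters; C by 54.
B wins the runoff.

B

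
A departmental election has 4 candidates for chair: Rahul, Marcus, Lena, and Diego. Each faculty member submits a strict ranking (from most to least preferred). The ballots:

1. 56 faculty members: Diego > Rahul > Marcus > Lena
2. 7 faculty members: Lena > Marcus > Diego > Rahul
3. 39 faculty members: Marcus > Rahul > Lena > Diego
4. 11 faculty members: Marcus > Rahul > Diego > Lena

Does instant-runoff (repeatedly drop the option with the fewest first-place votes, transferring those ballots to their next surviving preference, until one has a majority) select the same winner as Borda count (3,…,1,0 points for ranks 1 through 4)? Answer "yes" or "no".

Instant-runoff — R1 Rahul 0, Marcus 50, Lena 7, Diego 56 (Rahul out); R2 Marcus 50, Lena 7, Diego 56 (Lena out); R3 Marcus 57, Diego 56 (Marcus winner). Winner: Marcus.
Borda — scores: Rahul 212, Marcus 220, Lena 60, Diego 186. Winner: Marcus.
The two methods agree.

yes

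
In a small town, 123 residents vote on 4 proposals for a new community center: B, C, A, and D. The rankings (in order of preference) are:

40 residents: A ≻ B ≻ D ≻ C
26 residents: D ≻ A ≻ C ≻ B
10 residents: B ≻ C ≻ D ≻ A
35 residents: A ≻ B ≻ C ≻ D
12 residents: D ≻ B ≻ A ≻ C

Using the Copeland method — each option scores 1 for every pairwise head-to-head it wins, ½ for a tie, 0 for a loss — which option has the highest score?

A

B: beats C and D; loses to A → score 2.
C: loses to B, A, and D → score 0.
A: beats B, C, and D → score 3.
D: beats C; loses to B and A → score 1.
A has the best pairwise record.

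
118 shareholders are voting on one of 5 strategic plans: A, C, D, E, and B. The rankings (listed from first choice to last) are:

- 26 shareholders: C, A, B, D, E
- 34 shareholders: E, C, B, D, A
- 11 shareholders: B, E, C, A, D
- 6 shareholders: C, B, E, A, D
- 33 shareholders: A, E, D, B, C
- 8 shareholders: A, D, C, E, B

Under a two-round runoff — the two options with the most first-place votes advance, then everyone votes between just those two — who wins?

Round 1 first-place votes: A 41, C 32, D 0, E 34, B 11.
A and E advance.
Runoff: A is preferred to E by 67 voters; E by 51.
A wins the runoff.

A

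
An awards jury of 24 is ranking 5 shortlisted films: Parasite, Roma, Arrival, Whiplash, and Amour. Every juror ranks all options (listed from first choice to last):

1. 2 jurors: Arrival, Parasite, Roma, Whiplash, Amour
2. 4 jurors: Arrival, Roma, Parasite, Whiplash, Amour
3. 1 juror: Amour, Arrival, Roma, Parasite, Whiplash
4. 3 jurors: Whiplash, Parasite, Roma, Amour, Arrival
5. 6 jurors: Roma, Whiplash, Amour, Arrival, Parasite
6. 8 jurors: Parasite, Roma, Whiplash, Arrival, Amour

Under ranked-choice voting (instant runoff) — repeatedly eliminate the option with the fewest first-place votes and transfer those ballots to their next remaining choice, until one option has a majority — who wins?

Round 1: Parasite 8, Roma 6, Arrival 6, Whiplash 3, Amour 1. Eliminate Amour.
Round 2: Parasite 8, Roma 6, Arrival 7, Whiplash 3. Eliminate Whiplash.
Round 3: Parasite 11, Roma 6, Arrival 7. Eliminate Roma.
Round 4: Parasite 11, Arrival 13. Arrival has a majority.

Arrival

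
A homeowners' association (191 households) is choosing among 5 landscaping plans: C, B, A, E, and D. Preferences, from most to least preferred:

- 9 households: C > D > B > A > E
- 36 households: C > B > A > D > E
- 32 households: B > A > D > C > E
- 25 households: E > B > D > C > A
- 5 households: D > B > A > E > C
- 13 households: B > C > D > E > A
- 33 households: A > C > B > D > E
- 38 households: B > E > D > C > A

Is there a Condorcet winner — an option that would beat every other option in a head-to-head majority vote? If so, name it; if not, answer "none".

B

B vs C: 113–78 for B.
B vs A: 158–33 for B.
B vs E: 166–25 for B.
B vs D: 177–14 for B.
B beats every other option head-to-head.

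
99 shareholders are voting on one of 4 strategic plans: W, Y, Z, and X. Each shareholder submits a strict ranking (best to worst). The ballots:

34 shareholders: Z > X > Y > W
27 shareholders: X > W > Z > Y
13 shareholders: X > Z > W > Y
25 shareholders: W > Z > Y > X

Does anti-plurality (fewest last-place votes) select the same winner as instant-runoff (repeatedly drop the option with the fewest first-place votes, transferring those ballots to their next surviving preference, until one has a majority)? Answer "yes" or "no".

yes

Anti-plurality — last-place votes: W 34, Y 40, Z 0, X 25. Winner: Z.
Instant-runoff — R1 W 25, Y 0, Z 34, X 40 (Y out); R2 W 25, Z 34, X 40 (W out); R3 Z 59, X 40 (Z winner). Winner: Z.
The two methods agree.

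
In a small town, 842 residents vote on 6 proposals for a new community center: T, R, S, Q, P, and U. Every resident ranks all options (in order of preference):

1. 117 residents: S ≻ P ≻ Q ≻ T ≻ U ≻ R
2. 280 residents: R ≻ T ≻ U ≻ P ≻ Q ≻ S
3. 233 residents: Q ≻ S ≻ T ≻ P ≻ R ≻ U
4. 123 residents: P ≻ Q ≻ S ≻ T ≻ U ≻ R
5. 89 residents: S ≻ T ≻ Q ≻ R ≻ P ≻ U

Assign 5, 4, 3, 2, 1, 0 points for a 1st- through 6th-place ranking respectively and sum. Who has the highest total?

T: 117·2 + 280·4 + 233·3 + 123·2 + 89·4 = 2655
R: 117·0 + 280·5 + 233·1 + 123·0 + 89·2 = 1811
S: 117·5 + 280·0 + 233·4 + 123·3 + 89·5 = 2331
Q: 117·3 + 280·1 + 233·5 + 123·4 + 89·3 = 2555
P: 117·4 + 280·2 + 233·2 + 123·5 + 89·1 = 2198
U: 117·1 + 280·3 + 233·0 + 123·1 + 89·0 = 1080
T has the highest Borda score (2655).

T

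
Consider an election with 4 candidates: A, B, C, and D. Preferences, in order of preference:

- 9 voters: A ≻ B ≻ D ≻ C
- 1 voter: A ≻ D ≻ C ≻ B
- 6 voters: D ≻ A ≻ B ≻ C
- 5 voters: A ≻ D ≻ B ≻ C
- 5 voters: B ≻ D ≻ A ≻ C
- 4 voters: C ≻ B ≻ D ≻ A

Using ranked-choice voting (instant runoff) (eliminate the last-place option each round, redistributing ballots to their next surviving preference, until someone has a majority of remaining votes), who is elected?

A

Round 1: A 15, B 5, C 4, D 6. Eliminate C.
Round 2: A 15, B 9, D 6. Eliminate D.
Round 3: A 21, B 9. A has a majority.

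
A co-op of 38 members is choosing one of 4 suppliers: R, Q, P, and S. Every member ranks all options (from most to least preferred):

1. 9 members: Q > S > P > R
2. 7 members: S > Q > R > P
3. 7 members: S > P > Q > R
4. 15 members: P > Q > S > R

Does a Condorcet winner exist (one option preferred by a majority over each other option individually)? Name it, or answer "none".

Checking pairwise contests:
Q beats R 38–0.
P beats Q 22–16.
S beats P 23–15.
Q beats S 24–14.
Every option loses at least one head-to-head, so there is no Condorcet winner.

none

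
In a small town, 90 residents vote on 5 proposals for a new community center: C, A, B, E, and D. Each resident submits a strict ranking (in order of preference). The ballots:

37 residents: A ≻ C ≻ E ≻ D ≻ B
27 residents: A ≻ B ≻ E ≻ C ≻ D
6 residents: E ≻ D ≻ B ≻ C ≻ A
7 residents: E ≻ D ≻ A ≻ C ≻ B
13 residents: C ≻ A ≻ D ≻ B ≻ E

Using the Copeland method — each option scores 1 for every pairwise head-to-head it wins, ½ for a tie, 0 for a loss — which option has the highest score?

C: beats B, E, and D; loses to A → score 3.
A: beats C, B, E, and D → score 4.
B: loses to C, A, E, and D → score 0.
E: beats B and D; loses to C and A → score 2.
D: beats B; loses to C, A, and E → score 1.
A has the best pairwise record.

A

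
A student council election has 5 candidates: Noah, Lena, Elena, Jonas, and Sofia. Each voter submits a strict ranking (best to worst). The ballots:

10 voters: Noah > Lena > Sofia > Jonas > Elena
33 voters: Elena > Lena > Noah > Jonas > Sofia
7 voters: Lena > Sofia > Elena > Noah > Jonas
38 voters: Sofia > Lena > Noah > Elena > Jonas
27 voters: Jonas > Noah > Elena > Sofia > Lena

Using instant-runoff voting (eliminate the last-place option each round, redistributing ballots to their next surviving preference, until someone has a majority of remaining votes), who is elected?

Elena

Round 1: Noah 10, Lena 7, Elena 33, Jonas 27, Sofia 38. Eliminate Lena.
Round 2: Noah 10, Elena 33, Jonas 27, Sofia 45. Eliminate Noah.
Round 3: Elena 33, Jonas 27, Sofia 55. Eliminate Jonas.
Round 4: Elena 60, Sofia 55. Elena has a majority.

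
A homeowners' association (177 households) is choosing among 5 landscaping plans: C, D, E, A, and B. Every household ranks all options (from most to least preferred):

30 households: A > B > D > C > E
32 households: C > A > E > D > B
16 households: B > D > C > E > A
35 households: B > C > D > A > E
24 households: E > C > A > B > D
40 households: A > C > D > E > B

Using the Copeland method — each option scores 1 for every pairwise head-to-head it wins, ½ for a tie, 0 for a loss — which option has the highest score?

C: beats D, E, A, and B → score 4.
D: beats E; loses to C, A, and B → score 1.
E: beats B; loses to C, D, and A → score 1.
A: beats D, E, and B; loses to C → score 3.
B: beats D; loses to C, E, and A → score 1.
C has the best pairwise record.

C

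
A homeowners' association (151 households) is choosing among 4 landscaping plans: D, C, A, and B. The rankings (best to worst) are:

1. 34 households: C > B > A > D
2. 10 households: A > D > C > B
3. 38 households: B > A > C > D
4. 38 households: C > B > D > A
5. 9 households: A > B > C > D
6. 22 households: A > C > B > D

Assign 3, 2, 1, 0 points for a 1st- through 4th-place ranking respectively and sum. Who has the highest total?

D: 34·0 + 10·2 + 38·0 + 38·1 + 9·0 + 22·0 = 58
C: 34·3 + 10·1 + 38·1 + 38·3 + 9·1 + 22·2 = 317
A: 34·1 + 10·3 + 38·2 + 38·0 + 9·3 + 22·3 = 233
B: 34·2 + 10·0 + 38·3 + 38·2 + 9·2 + 22·1 = 298
C has the highest Borda score (317).

C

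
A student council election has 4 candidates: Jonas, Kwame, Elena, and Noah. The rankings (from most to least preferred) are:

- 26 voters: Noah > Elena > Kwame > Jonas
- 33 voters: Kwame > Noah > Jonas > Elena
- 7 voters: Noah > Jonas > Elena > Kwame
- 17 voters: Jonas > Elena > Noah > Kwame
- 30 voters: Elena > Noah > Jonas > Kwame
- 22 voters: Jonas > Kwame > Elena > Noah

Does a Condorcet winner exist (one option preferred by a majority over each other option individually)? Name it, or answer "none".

none

Checking pairwise contests:
Noah beats Jonas 96–39.
Jonas beats Kwame 76–59.
Jonas beats Elena 79–56.
Elena beats Noah 69–66.
Every option loses at least one head-to-head, so there is no Condorcet winner.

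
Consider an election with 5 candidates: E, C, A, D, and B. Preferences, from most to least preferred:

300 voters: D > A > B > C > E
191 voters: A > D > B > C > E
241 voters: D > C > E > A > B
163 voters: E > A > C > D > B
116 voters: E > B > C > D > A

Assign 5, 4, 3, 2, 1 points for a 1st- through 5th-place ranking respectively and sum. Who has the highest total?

D

E: 300·1 + 191·1 + 241·3 + 163·5 + 116·5 = 2609
C: 300·2 + 191·2 + 241·4 + 163·3 + 116·3 = 2783
A: 300·4 + 191·5 + 241·2 + 163·4 + 116·1 = 3405
D: 300·5 + 191·4 + 241·5 + 163·2 + 116·2 = 4027
B: 300·3 + 191·3 + 241·1 + 163·1 + 116·4 = 2341
D has the highest Borda score (4027).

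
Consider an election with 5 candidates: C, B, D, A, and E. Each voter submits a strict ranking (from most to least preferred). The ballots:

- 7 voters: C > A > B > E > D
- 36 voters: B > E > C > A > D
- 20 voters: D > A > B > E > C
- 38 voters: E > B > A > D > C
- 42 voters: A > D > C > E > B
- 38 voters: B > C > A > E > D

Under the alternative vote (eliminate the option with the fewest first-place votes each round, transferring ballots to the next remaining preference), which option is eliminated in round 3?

E

Round 1: C 7, B 74, D 20, A 42, E 38. Eliminate C.
Round 2: B 74, D 20, A 49, E 38. Eliminate D.
Round 3: B 74, A 69, E 38. Eliminate E.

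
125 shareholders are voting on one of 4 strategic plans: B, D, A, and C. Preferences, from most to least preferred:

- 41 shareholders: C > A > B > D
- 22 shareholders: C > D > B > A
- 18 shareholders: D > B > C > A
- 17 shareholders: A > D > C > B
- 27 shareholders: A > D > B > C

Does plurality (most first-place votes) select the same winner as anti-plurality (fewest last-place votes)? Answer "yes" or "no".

no

Plurality — first-place votes: B 0, D 18, A 44, C 63. Winner: C.
Anti-plurality — last-place votes: B 17, D 41, A 40, C 27. Winner: B.
The two methods disagree.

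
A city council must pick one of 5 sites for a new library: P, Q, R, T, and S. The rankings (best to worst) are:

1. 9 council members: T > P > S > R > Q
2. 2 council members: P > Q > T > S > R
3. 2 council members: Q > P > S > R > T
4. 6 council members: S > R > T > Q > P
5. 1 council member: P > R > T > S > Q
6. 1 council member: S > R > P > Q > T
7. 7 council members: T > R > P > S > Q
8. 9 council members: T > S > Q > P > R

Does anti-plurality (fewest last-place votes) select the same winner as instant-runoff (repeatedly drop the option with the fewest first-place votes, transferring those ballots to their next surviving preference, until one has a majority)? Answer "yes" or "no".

no

Anti-plurality — last-place votes: P 6, Q 17, R 11, T 3, S 0. Winner: S.
Instant-runoff — R1 P 3, Q 2, R 0, T 25, S 7 (T winner). Winner: T.
The two methods disagree.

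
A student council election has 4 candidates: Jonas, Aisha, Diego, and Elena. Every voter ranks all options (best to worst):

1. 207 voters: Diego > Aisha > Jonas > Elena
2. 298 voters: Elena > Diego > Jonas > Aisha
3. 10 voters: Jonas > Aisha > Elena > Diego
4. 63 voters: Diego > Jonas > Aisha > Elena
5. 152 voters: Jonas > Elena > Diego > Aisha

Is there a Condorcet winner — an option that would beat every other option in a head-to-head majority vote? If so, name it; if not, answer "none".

none

Checking pairwise contests:
Diego beats Jonas 568–162.
Jonas beats Aisha 523–207.
Elena beats Diego 460–270.
Jonas beats Elena 432–298.
Every option loses at least one head-to-head, so there is no Condorcet winner.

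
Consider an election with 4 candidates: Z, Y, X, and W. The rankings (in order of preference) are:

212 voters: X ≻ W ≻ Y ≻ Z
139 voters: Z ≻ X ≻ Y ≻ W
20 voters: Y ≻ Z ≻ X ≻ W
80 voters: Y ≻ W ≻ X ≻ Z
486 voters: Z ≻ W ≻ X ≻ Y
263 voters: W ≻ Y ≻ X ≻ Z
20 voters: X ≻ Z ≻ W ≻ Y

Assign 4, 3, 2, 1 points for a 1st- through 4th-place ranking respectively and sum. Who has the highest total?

W

Z: 212·1 + 139·4 + 20·3 + 80·1 + 486·4 + 263·1 + 20·3 = 3175
Y: 212·2 + 139·2 + 20·4 + 80·4 + 486·1 + 263·3 + 20·1 = 2397
X: 212·4 + 139·3 + 20·2 + 80·2 + 486·2 + 263·2 + 20·4 = 3043
W: 212·3 + 139·1 + 20·1 + 80·3 + 486·3 + 263·4 + 20·2 = 3585
W has the highest Borda score (3585).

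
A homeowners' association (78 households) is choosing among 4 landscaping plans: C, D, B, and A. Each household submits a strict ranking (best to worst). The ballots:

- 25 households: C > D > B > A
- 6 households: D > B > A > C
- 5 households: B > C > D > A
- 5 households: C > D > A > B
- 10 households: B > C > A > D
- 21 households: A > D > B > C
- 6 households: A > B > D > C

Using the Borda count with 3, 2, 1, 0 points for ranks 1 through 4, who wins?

C: 25·3 + 6·0 + 5·2 + 5·3 + 10·2 + 21·0 + 6·0 = 120
D: 25·2 + 6·3 + 5·1 + 5·2 + 10·0 + 21·2 + 6·1 = 131
B: 25·1 + 6·2 + 5·3 + 5·0 + 10·3 + 21·1 + 6·2 = 115
A: 25·0 + 6·1 + 5·0 + 5·1 + 10·1 + 21·3 + 6·3 = 102
D has the highest Borda score (131).

D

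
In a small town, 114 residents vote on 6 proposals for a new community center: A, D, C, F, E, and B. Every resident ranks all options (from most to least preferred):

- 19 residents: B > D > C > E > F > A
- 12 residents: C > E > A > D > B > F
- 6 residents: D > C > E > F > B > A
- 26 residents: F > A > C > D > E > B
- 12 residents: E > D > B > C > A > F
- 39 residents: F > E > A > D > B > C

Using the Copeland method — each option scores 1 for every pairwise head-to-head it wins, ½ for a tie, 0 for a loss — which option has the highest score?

F

A: beats D, C, and B; loses to F and E → score 3.
D: beats C and B; loses to A, F, and E → score 2.
C: beats E; loses to A, D, F, and B → score 1.
F: beats A, D, C, E, and B → score 5.
E: beats A, D, and B; loses to C and F → score 3.
B: beats C; loses to A, D, F, and E → score 1.
F has the best pairwise record.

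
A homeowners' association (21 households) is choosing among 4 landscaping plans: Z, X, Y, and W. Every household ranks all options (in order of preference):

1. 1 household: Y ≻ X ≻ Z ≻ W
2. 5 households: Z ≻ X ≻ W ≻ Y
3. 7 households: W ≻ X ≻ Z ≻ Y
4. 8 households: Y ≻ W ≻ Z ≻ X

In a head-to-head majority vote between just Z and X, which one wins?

Voters preferring Z to X: 13; preferring X to Z: 8.
Z wins the head-to-head.

Z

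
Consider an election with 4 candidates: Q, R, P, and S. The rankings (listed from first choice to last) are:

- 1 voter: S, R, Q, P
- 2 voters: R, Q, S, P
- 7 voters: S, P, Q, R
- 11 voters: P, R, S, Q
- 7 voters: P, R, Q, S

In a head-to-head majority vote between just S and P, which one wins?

P

Voters preferring S to P: 10; preferring P to S: 18.
P wins the head-to-head.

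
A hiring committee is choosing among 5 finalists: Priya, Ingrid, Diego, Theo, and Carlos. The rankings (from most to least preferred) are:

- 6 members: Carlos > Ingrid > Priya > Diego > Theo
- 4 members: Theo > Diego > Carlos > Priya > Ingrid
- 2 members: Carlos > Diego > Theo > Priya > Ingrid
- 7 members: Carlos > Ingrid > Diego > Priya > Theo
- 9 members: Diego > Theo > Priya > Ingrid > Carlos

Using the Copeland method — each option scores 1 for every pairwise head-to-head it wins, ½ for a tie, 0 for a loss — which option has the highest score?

Priya: beats Ingrid; loses to Diego, Theo, and Carlos → score 1.
Ingrid: loses to Priya, Diego, Theo, and Carlos → score 0.
Diego: beats Priya, Ingrid, and Theo; loses to Carlos → score 3.
Theo: beats Priya and Ingrid; loses to Diego and Carlos → score 2.
Carlos: beats Priya, Ingrid, Diego, and Theo → score 4.
Carlos has the best pairwise record.

Carlos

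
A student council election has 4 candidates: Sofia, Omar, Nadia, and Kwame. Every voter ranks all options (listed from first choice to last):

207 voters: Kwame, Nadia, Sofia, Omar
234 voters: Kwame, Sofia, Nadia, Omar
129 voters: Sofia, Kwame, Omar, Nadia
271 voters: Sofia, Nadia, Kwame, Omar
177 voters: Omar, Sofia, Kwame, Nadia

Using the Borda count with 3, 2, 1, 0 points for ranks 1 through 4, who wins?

Sofia: 207·1 + 234·2 + 129·3 + 271·3 + 177·2 = 2229
Omar: 207·0 + 234·0 + 129·1 + 271·0 + 177·3 = 660
Nadia: 207·2 + 234·1 + 129·0 + 271·2 + 177·0 = 1190
Kwame: 207·3 + 234·3 + 129·2 + 271·1 + 177·1 = 2029
Sofia has the highest Borda score (2229).

Sofia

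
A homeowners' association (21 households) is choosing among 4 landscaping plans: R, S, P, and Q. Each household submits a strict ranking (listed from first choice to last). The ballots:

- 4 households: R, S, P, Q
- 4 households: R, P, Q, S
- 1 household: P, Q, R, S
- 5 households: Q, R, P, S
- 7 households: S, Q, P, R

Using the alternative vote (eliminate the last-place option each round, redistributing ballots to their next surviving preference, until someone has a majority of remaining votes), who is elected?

R

Round 1: R 8, S 7, P 1, Q 5. Eliminate P.
Round 2: R 8, S 7, Q 6. Eliminate Q.
Round 3: R 14, S 7. R has a majority.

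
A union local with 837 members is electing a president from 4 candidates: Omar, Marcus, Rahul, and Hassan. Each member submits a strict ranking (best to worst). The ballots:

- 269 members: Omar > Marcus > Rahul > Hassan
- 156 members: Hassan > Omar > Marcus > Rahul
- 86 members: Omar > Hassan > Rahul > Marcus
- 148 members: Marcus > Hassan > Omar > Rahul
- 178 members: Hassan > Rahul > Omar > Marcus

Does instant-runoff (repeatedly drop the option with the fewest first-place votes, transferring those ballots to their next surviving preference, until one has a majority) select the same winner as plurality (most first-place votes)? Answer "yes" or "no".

Instant-runoff — R1 Omar 355, Marcus 148, Rahul 0, Hassan 334 (Rahul out); R2 Omar 355, Marcus 148, Hassan 334 (Marcus out); R3 Omar 355, Hassan 482 (Hassan winner). Winner: Hassan.
Plurality — first-place votes: Omar 355, Marcus 148, Rahul 0, Hassan 334. Winner: Omar.
The two methods disagree.

no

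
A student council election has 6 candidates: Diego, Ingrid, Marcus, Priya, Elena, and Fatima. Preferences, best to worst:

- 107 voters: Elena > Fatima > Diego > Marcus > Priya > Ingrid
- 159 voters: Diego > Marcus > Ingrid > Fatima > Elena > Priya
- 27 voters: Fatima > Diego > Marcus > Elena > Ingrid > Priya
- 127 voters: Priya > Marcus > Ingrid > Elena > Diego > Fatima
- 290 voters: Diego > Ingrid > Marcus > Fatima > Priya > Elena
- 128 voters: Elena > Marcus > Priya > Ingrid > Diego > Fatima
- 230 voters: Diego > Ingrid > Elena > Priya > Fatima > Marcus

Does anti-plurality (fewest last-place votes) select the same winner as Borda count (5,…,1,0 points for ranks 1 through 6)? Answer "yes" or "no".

Anti-plurality — last-place votes: Diego 0, Ingrid 107, Marcus 230, Priya 186, Elena 290, Fatima 255. Winner: Diego.
Borda — scores: Diego 4079, Ingrid 3221, Marcus 2821, Priya 1876, Elena 2332, Fatima 1691. Winner: Diego.
The two methods agree.

yes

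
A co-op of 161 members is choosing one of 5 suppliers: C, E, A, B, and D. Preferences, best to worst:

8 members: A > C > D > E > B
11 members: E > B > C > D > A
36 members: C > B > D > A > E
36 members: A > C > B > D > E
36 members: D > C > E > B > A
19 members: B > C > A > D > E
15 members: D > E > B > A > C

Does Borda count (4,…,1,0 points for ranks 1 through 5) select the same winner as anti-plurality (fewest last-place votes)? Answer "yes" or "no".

Borda — scores: C 463, E 169, A 265, B 355, D 358. Winner: C.
Anti-plurality — last-place votes: C 15, E 91, A 47, B 8, D 0. Winner: D.
The two methods disagree.

no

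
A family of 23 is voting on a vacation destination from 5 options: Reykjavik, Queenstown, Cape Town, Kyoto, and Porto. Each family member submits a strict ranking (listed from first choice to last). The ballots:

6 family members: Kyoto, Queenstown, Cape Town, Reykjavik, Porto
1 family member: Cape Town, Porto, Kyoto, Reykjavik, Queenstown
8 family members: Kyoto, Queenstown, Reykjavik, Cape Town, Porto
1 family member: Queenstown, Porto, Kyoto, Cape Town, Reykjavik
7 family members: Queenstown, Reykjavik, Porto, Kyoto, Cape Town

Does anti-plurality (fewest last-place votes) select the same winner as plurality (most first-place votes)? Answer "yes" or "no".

yes

Anti-plurality — last-place votes: Reykjavik 1, Queenstown 1, Cape Town 7, Kyoto 0, Porto 14. Winner: Kyoto.
Plurality — first-place votes: Reykjavik 0, Queenstown 8, Cape Town 1, Kyoto 14, Porto 0. Winner: Kyoto.
The two methods agree.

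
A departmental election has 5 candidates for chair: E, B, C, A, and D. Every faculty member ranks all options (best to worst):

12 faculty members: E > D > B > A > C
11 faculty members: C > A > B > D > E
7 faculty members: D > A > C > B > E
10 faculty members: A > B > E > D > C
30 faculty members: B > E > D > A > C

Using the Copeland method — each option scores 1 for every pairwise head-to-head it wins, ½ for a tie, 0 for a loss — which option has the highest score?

B

E: beats C, A, and D; loses to B → score 3.
B: beats E, C, A, and D → score 4.
C: loses to E, B, A, and D → score 0.
A: beats C; loses to E, B, and D → score 1.
D: beats C and A; loses to E and B → score 2.
B has the best pairwise record.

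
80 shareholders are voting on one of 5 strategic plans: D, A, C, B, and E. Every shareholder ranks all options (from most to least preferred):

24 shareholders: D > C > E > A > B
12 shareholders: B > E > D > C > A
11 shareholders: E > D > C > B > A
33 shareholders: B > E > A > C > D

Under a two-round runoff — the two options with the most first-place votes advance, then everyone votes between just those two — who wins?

B

Round 1 first-place votes: D 24, A 0, C 0, B 45, E 11.
B and D advance.
Runoff: B is preferred to D by 45 voters; D by 35.
B wins the runoff.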